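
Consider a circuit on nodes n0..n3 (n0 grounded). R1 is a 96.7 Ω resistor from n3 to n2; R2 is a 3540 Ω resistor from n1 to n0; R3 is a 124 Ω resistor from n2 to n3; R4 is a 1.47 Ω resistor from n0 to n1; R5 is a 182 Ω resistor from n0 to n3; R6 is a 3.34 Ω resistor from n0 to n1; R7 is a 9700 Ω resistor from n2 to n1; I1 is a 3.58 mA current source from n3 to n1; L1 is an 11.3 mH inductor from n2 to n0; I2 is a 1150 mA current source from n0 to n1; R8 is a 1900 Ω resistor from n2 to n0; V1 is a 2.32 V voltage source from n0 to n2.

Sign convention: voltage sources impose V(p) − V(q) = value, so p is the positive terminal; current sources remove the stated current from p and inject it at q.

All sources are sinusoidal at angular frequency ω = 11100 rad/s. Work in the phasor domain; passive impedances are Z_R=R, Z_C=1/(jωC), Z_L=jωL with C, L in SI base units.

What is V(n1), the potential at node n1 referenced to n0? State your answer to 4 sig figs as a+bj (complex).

Apply KCL at each of the 3 non-ground nodes and solve the resulting linear system.
Node n1: branches {R2, R4, R6, R7, I1, I2} → V_1 = 1.177+0.000j
Node n2: branches {R1, R3, R7, L1, R8, V1} → V_2 = -2.320+0.000j
Node n3: branches {R1, R3, R5, I1} → V_3 = -1.936+0.000j
Source currents: i(V1)=-0.008641+0.01850j

1.177+0.000j V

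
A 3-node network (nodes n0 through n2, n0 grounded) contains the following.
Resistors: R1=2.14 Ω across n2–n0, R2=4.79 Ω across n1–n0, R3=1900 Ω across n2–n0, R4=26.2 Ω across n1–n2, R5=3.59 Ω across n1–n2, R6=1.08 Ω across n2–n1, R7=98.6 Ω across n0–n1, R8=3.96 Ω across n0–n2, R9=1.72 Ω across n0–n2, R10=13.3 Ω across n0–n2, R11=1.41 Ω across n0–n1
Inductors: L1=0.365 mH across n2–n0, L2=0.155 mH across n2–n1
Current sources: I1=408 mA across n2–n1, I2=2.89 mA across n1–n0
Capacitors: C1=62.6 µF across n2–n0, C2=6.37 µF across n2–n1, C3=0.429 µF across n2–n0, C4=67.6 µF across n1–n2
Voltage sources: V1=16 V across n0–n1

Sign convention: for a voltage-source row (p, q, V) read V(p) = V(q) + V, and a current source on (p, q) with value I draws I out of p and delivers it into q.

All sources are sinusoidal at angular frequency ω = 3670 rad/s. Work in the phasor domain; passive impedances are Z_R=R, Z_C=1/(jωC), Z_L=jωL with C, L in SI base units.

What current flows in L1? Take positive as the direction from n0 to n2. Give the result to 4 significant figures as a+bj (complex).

-1.490-6.921j A

Apply KCL at each of the 2 non-ground nodes and solve the resulting linear system.
Node n1: branches {R2, I1, C2, R4, L2, R5, R6, I2, R7, C4, R11, V1} → V_1 = -16.00+0.000j
Node n2: branches {R1, L1, I1, C1, R3, C2, R4, L2, R5, R6, C3, R8, R9, C4, R10} → V_2 = -9.270+1.995j
Source currents: i(V1)=-26.58+7.524j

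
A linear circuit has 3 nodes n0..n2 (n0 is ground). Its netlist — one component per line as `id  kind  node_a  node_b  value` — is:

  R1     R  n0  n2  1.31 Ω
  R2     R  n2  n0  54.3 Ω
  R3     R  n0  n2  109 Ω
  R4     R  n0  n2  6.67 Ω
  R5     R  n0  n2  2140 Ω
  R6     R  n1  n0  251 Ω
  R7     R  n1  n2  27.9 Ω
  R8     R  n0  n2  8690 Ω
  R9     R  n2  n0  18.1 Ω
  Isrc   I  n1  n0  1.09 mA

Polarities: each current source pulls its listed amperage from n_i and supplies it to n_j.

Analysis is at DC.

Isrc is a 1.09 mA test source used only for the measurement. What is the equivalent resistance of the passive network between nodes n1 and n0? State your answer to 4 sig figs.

R_eq = 25.92 Ω

Apply KCL at each of the 2 non-ground nodes and solve the resulting linear system.
Node n1: branches {R6, R7, Isrc} → V_1 = -0.02825
Node n2: branches {R1, R2, R3, R4, R5, R7, R8, R9} → V_2 = -0.0009807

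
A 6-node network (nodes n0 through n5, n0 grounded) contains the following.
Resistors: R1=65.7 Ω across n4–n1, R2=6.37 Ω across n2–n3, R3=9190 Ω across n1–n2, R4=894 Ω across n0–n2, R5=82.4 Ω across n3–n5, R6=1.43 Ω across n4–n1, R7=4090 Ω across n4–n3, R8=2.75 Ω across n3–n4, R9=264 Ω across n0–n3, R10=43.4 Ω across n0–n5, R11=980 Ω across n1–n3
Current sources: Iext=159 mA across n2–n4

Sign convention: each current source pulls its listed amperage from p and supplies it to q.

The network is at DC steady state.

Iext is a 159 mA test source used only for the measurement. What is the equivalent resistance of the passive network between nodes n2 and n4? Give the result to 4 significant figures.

R_eq = 9.060 Ω

MNA unknowns: 5 node voltages V₁..V_5
R1: Y=0.01522 on G[4,1]
R2: Y=0.1570 on G[2,3]
R3: Y=0.0001088 on G[1,2]
R4: Y=0.001119 on G[0,2]
R5: Y=0.01214 on G[3,5]
R6: Y=0.6993 on G[4,1]
R7: Y=0.0002445 on G[4,3]
R8: Y=0.3636 on G[3,4]
R9: Y=0.003788 on G[0,3]
R10: Y=0.02304 on G[0,5]
R11: Y=0.001020 on G[1,3]
Iext: z[2]−=0.159, z[4]+=0.159
solve → V1=0.5219, V2=-0.9178, V3=0.08747, V4=0.5228, V5=0.03018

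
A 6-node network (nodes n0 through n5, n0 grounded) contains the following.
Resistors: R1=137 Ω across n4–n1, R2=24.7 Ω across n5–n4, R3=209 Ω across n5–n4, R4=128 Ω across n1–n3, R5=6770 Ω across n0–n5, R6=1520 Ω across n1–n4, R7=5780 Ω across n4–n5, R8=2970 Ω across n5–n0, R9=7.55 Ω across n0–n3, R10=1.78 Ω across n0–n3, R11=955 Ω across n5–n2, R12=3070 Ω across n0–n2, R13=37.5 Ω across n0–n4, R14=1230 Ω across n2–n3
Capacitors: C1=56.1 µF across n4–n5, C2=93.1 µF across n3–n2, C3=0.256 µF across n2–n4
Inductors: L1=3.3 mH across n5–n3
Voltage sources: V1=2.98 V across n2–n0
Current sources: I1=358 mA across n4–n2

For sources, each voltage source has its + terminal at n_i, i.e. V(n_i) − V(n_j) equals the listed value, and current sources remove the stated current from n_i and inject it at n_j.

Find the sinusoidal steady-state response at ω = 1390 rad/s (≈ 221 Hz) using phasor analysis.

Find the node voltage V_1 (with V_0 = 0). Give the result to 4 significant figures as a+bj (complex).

-1.266+1.153j V

Element admittances at ω=1390 rad/s:
  Y(R1) = 0.007299+0.000j S between n4,n1
  Y(R2) = 0.04049+0.000j S between n5,n4
  Y(R3) = 0.004785+0.000j S between n5,n4
  Y(C1) = 0.000+0.07798j S between n4,n5
  Y(R4) = 0.007812+0.000j S between n1,n3
  Y(R5) = 0.0001477+0.000j S between n0,n5
  Y(R6) = 0.0006579+0.000j S between n1,n4
  Y(R7) = 0.0001730+0.000j S between n4,n5
  Y(R8) = 0.0003367+0.000j S between n5,n0
  Y(C2) = 0.000+0.1294j S between n3,n2
  Y(R9) = 0.1325+0.000j S between n0,n3
  Y(R10) = 0.5618+0.000j S between n0,n3
  Y(R11) = 0.001047+0.000j S between n5,n2
  Y(C3) = 0.000+0.0003558j S between n2,n4
  Y(R12) = 0.0003257+0.000j S between n0,n2
  Y(L1) = 0.000-0.2180j S between n5,n3
  Y(R13) = 0.02667+0.000j S between n0,n4
  Y(R14) = 0.0008130+0.000j S between n2,n3
  V1: constraint V(n2)−V(n0) = 2.98
  I1: injects 0.358 A into n2 (from n4)
Assemble and solve the 6×6 MNA system:
  V(n1)=-1.266+1.153j  V(n2)=2.980+0.000j  V(n3)=-0.3190+0.5517j  V(n4)=-2.196+1.744j  V(n5)=-0.09796-0.7701j
  i(V1)=0.2791-0.4291j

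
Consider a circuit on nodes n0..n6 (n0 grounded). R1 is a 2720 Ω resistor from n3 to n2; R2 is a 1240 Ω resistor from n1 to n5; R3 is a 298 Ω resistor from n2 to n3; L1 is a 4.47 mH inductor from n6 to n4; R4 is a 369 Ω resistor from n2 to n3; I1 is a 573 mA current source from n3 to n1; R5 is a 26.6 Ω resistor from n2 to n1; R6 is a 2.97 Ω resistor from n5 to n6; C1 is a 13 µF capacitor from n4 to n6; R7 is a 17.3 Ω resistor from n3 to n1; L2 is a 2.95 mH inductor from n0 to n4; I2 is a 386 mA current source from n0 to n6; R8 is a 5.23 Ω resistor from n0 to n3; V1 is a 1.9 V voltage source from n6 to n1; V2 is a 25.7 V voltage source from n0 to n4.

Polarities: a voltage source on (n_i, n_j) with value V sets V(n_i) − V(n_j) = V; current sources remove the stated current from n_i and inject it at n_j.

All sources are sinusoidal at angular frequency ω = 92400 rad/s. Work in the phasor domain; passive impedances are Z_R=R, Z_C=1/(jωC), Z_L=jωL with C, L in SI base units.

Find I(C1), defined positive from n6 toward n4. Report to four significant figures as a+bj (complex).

Element admittances at ω=92400 rad/s:
  Y(R1) = 0.0003676+0.000j S between n3,n2
  Y(R2) = 0.0008065+0.000j S between n1,n5
  Y(R3) = 0.003356+0.000j S between n2,n3
  Y(L1) = 0.000-0.002421j S between n6,n4
  Y(R4) = 0.002710+0.000j S between n2,n3
  I1: injects 0.573 A into n1 (from n3)
  Y(R5) = 0.03759+0.000j S between n2,n1
  Y(R6) = 0.3367+0.000j S between n5,n6
  Y(C1) = 0.000+1.201j S between n4,n6
  Y(R7) = 0.05780+0.000j S between n3,n1
  Y(L2) = 0.000-0.003669j S between n0,n4
  I2: injects 0.386 A into n6 (from n0)
  Y(R8) = 0.1912+0.000j S between n0,n3
  V1: constraint V(n6)−V(n1) = 1.9
  V2: constraint V(n0)−V(n4) = 25.7
Assemble and solve the 8×8 MNA system:
  V(n1)=-27.53-1.773j  V(n2)=-24.84-1.579j  V(n3)=-9.098-0.4410j  V(n4)=-25.70+0.000j  V(n5)=-25.63-1.773j  V(n6)=-25.63-1.773j
  i(V1)=-1.741-0.08432j  i(V2)=-2.126+0.009962j

2.130+0.08449j A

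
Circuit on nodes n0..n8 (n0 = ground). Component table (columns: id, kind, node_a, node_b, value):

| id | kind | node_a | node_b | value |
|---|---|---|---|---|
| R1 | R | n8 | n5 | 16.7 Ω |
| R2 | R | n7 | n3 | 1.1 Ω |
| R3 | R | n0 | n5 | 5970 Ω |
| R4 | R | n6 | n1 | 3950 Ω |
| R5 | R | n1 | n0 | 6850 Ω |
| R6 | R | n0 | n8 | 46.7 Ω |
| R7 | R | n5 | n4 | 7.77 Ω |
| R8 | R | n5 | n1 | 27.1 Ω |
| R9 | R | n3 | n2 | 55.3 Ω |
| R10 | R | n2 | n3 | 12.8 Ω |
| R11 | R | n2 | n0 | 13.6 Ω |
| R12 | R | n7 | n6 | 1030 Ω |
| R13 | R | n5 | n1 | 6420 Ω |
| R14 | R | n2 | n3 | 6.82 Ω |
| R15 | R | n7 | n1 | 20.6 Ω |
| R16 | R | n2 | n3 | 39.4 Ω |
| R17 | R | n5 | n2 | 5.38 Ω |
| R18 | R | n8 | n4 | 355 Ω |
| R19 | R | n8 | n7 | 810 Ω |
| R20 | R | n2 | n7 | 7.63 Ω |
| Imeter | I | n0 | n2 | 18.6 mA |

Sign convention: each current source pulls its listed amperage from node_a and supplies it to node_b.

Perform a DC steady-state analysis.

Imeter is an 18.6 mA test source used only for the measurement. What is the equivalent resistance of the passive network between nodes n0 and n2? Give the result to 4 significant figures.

R_eq = 11.27 Ω

MNA unknowns: 8 node voltages V₁..V_8
R1: Y=0.05988 on G[8,5]
R2: Y=0.9091 on G[7,3]
R3: Y=0.0001675 on G[0,5]
R4: Y=0.0002532 on G[6,1]
R5: Y=0.0001460 on G[1,0]
R6: Y=0.02141 on G[0,8]
R7: Y=0.1287 on G[5,4]
R8: Y=0.03690 on G[5,1]
R9: Y=0.01808 on G[3,2]
R10: Y=0.07812 on G[2,3]
R11: Y=0.07353 on G[2,0]
R12: Y=0.0009709 on G[7,6]
R13: Y=0.0001558 on G[5,1]
R14: Y=0.1466 on G[2,3]
R15: Y=0.04854 on G[7,1]
R16: Y=0.02538 on G[2,3]
R17: Y=0.1859 on G[5,2]
R18: Y=0.002817 on G[8,4]
R19: Y=0.001235 on G[8,7]
R20: Y=0.1311 on G[2,7]
Imeter: z[0]−=0.0186, z[2]+=0.0186
solve → V1=0.2021, V2=0.2096, V3=0.2087, V4=0.1935, V5=0.1946, V6=0.2072, V7=0.2085, V8=0.1459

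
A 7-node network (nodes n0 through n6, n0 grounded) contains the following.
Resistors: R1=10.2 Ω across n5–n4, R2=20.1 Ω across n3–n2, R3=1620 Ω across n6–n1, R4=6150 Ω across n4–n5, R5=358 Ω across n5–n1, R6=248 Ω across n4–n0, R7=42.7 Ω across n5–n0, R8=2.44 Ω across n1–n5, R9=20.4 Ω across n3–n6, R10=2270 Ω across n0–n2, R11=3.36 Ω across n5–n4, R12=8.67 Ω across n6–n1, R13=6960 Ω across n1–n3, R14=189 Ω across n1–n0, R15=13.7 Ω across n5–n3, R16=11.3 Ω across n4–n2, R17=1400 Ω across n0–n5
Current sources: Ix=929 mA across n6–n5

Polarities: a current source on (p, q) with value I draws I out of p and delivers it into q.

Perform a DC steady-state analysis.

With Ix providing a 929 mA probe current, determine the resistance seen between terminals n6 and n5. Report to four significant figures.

Apply KCL at each of the 6 non-ground nodes and solve the resulting linear system.
Node n1: branches {R3, R5, R8, R12, R13, R14} → V_1 = -1.343
Node n2: branches {R2, R10, R16} → V_2 = -0.6974
Node n3: branches {R2, R9, R13, R15} → V_3 = -2.136
Node n4: branches {R1, R4, R6, R11, R16} → V_4 = 0.1079
Node n5: branches {R1, R4, R5, R7, R8, R11, R15, R17, Ix} → V_5 = 0.2891
Node n6: branches {R3, R9, R12, Ix} → V_6 = -7.209

R_eq = 8.072 Ω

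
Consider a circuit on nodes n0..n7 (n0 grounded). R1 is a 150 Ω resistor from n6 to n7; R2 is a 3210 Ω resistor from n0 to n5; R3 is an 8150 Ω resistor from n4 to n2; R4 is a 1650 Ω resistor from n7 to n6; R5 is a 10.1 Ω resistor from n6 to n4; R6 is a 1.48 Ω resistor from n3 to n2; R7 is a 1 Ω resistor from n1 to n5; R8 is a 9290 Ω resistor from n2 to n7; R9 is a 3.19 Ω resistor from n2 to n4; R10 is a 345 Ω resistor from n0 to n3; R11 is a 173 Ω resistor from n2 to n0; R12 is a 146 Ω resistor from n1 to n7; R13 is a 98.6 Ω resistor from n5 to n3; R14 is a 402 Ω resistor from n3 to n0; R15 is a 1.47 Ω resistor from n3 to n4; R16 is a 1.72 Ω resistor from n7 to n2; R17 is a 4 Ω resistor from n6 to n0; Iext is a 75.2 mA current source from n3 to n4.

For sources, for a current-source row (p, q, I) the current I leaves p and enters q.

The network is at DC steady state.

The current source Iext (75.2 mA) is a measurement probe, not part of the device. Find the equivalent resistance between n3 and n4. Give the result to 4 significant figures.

MNA unknowns: 7 node voltages V₁..V_7
R1: Y=0.006667 on G[6,7]
R2: Y=0.0003115 on G[0,5]
R3: Y=0.0001227 on G[4,2]
R4: Y=0.0006061 on G[7,6]
R5: Y=0.09901 on G[6,4]
R6: Y=0.6757 on G[3,2]
R7: Y=1.000 on G[1,5]
R8: Y=0.0001076 on G[2,7]
R9: Y=0.3135 on G[2,4]
R10: Y=0.002899 on G[0,3]
R11: Y=0.005780 on G[2,0]
R12: Y=0.006849 on G[1,7]
R13: Y=0.01014 on G[5,3]
R14: Y=0.002488 on G[3,0]
R15: Y=0.6803 on G[3,4]
R16: Y=0.5814 on G[7,2]
R17: Y=0.2500 on G[6,0]
Iext: z[3]−=0.0752, z[4]+=0.0752
solve → V1=-0.05847, V2=-0.04374, V3=-0.07058, V4=0.01256, V5=-0.05857, V6=0.002605, V7=-0.04334

R_eq = 1.106 Ω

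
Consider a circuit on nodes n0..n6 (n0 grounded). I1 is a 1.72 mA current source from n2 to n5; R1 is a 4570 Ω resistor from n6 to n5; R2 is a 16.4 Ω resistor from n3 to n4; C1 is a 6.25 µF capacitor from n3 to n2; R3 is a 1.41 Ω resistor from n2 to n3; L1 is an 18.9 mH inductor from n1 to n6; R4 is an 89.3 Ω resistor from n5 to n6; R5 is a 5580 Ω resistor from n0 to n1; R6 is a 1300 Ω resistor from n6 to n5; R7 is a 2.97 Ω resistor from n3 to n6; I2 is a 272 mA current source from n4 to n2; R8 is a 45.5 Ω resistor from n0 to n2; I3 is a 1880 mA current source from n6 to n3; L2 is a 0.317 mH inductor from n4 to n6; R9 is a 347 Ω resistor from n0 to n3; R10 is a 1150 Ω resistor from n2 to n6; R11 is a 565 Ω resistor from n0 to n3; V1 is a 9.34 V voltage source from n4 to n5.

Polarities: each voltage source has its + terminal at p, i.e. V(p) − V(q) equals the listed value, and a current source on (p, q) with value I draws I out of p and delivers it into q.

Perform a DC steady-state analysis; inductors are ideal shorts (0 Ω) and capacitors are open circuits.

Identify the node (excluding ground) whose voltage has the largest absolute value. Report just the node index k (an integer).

Element admittances at DC:
  I1: injects 0.00172 A into n5 (from n2)
  Y(R1) = 0.0002188 S between n6,n5
  Y(R2) = 0.06098 S between n3,n4
  Y(C1) = 0.000 S between n3,n2
  Y(R3) = 0.7092 S between n2,n3
  L1: short n1↔n6 (DC inductor)
  Y(R4) = 0.01120 S between n5,n6
  Y(R5) = 0.0001792 S between n0,n1
  Y(R6) = 0.0007692 S between n6,n5
  Y(R7) = 0.3367 S between n3,n6
  I2: injects 0.272 A into n2 (from n4)
  Y(R8) = 0.02198 S between n0,n2
  I3: injects 1.88 A into n3 (from n6)
  L2: short n4↔n6 (DC inductor)
  Y(R9) = 0.002882 S between n0,n3
  Y(R10) = 0.0008696 S between n2,n6
  Y(R11) = 0.001770 S between n0,n3
  V1: constraint V(n4)−V(n5) = 9.34
Assemble and solve the 9×9 MNA system:
  V(n1)=-5.660  V(n2)=0.1029  V(n3)=-0.2680  V(n4)=-5.660  V(n5)=-15.00  V(n6)=-5.660
  i(L1)=0.001014  i(L2)=0.1723  i(V1)=-0.1155

5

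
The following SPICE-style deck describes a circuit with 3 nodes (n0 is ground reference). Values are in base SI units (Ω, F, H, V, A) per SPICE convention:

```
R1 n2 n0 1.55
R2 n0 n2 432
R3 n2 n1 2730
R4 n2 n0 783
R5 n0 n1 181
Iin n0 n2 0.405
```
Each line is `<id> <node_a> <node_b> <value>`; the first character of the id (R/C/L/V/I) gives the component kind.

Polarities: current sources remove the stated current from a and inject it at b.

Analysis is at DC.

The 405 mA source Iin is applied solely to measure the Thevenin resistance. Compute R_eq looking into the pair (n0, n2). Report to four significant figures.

R_eq = 1.541 Ω

Element admittances at DC:
  Y(R1) = 0.6452 S between n2,n0
  Y(R2) = 0.002315 S between n0,n2
  Y(R3) = 0.0003663 S between n2,n1
  Y(R4) = 0.001277 S between n2,n0
  Y(R5) = 0.005525 S between n0,n1
  Iin: injects 0.405 A into n2 (from n0)
Assemble and solve the 2×2 MNA system:
  V(n1)=0.03880  V(n2)=0.6239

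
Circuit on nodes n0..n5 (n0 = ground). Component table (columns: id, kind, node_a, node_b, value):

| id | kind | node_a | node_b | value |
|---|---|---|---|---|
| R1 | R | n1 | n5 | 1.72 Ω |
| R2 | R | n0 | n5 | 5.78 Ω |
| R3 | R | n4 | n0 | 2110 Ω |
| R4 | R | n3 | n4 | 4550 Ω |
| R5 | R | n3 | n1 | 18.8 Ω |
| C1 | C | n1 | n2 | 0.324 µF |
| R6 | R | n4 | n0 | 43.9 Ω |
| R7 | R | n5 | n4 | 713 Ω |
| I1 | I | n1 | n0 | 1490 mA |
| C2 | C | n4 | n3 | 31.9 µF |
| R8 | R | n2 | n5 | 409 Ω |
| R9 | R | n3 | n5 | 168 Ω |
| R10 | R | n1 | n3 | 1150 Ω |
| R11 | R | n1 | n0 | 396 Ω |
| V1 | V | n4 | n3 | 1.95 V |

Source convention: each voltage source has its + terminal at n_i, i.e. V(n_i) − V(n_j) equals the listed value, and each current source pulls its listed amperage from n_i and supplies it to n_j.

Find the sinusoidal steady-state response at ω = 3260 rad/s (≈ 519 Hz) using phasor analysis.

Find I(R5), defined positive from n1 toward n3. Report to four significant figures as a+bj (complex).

-0.1265+6.079e-05j A

Apply KCL at each of the 5 non-ground nodes and solve the resulting linear system.
Node n1: branches {R1, R5, C1, I1, R10, R11} → V_1 = -10.00+0.003088j
Node n2: branches {C1, R8} → V_2 = -8.066-0.8359j
Node n3: branches {R4, R5, C2, R9, R10, V1} → V_3 = -7.622+0.001945j
Node n4: branches {R3, R4, R6, R7, C2, V1} → V_4 = -5.672+0.001945j
Node n5: branches {R1, R2, R7, R8, R9} → V_5 = -7.704-0.0003065j
Source currents: i(V1)=0.1286-0.2028j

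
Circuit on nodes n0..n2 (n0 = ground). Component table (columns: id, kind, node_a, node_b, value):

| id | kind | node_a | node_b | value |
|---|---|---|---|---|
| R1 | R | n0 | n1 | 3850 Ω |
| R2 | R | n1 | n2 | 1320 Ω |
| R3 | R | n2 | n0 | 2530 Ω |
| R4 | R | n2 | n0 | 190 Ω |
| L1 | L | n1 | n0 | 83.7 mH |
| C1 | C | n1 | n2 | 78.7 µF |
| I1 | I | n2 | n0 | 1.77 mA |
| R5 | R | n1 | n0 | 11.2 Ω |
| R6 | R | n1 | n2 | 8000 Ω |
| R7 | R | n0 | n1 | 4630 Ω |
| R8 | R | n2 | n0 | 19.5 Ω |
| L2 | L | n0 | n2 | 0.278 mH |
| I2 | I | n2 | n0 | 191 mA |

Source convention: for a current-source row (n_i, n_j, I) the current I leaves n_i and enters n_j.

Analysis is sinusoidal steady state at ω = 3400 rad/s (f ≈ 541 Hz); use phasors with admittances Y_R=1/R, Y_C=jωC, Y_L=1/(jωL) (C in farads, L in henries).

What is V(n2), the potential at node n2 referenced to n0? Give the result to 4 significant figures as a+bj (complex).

-0.02472-0.1832j V

MNA unknowns: 2 node voltages V₁..V_2
R1: Y=0.0002597+0.000j on G[0,1]
R2: Y=0.0007576+0.000j on G[1,2]
R3: Y=0.0003953+0.000j on G[2,0]
R4: Y=0.005263+0.000j on G[2,0]
L1: Y=0.000-0.003514j on G[1,0]
C1: Y=0.000+0.2676j on G[1,2]
I1: z[2]−=0.00177, z[0]+=0.00177
R5: Y=0.08929+0.000j on G[1,0]
R6: Y=0.0001250+0.000j on G[1,2]
R7: Y=0.0002160+0.000j on G[0,1]
R8: Y=0.05128+0.000j on G[2,0]
L2: Y=0.000-1.058j on G[0,2]
I2: z[2]−=0.191, z[0]+=0.191
solve → V1=0.03402-0.1739j, V2=-0.02472-0.1832j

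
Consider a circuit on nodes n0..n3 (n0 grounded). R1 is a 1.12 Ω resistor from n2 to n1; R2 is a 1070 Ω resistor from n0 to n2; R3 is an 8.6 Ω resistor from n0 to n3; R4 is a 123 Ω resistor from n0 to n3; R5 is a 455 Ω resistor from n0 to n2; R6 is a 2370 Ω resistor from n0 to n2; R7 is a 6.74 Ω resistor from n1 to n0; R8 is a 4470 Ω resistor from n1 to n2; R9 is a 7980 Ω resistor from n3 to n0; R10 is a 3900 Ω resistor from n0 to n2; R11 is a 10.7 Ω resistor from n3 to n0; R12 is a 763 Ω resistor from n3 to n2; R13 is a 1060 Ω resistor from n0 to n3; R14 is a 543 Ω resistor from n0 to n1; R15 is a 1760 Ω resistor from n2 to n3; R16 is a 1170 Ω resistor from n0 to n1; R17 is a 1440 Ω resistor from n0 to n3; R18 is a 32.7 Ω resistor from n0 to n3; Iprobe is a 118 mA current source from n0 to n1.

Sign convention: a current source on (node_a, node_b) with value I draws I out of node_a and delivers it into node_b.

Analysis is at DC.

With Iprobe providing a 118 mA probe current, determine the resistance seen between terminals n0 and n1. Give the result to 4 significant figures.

Element admittances at DC:
  Y(R1) = 0.8929 S between n2,n1
  Y(R2) = 0.0009346 S between n0,n2
  Y(R3) = 0.1163 S between n0,n3
  Y(R4) = 0.008130 S between n0,n3
  Y(R5) = 0.002198 S between n0,n2
  Y(R6) = 0.0004219 S between n0,n2
  Y(R7) = 0.1484 S between n1,n0
  Y(R8) = 0.0002237 S between n1,n2
  Y(R9) = 0.0001253 S between n3,n0
  Y(R10) = 0.0002564 S between n0,n2
  Y(R11) = 0.09346 S between n3,n0
  Y(R12) = 0.001311 S between n3,n2
  Y(R13) = 0.0009434 S between n0,n3
  Y(R14) = 0.001842 S between n0,n1
  Y(R15) = 0.0005682 S between n2,n3
  Y(R16) = 0.0008547 S between n0,n1
  Y(R17) = 0.0006944 S between n0,n3
  Y(R18) = 0.03058 S between n0,n3
  Iprobe: injects 0.118 A into n1 (from n0)
Assemble and solve the 3×3 MNA system:
  V(n1)=0.7530  V(n2)=0.7483  V(n3)=0.005577

R_eq = 6.381 Ω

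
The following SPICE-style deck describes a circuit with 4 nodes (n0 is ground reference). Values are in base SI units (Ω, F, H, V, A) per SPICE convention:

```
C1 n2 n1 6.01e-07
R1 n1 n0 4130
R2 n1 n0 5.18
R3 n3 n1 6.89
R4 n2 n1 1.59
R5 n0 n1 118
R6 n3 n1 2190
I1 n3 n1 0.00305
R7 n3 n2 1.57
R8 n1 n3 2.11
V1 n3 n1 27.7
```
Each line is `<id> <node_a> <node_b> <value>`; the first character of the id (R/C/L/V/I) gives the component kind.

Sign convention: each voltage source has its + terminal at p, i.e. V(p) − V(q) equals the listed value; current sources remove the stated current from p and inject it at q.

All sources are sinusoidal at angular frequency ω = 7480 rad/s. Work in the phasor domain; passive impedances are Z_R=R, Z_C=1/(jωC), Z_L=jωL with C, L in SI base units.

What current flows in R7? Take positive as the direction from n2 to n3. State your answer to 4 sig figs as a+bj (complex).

-8.766-0.03153j A

Apply KCL at each of the 3 non-ground nodes and solve the resulting linear system.
Node n1: branches {C1, R1, R2, R3, R4, R5, R6, I1, R8, V1} → V_1 = 0.000+0.000j
Node n2: branches {C1, R4, R7} → V_2 = 13.94-0.04950j
Node n3: branches {R3, R6, I1, R7, R8, V1} → V_3 = 27.70+0.000j
Source currents: i(V1)=-25.93-0.03153j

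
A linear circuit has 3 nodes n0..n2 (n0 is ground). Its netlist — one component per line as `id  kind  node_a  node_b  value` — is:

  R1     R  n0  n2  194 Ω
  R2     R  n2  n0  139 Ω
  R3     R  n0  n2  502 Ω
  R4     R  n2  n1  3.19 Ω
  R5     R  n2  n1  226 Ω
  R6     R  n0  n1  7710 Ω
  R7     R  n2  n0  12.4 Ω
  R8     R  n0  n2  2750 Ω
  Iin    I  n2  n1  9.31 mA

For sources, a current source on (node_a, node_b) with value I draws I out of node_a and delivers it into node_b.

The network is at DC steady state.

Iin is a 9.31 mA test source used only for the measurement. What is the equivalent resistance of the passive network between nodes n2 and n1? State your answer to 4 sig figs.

Apply KCL at each of the 2 non-ground nodes and solve the resulting linear system.
Node n1: branches {R4, R5, R6, Iin} → V_1 = 0.02923
Node n2: branches {R1, R2, R3, R4, R5, R7, R8, Iin} → V_2 = -3.977e-05

R_eq = 3.144 Ω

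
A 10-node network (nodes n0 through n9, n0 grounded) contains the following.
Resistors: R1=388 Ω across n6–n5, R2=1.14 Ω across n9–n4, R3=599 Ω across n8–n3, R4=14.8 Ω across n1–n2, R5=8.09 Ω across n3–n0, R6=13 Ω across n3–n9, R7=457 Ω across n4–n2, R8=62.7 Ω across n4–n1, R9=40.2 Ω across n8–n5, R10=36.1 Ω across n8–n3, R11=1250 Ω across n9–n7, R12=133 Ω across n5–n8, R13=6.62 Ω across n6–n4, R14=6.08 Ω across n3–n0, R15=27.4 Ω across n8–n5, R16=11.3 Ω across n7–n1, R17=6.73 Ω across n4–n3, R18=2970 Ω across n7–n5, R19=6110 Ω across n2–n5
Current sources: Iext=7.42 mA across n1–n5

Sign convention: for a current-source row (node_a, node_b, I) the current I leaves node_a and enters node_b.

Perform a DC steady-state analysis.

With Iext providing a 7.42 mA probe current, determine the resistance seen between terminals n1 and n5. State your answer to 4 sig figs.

Element admittances at DC:
  Y(R1) = 0.002577 S between n6,n5
  Y(R2) = 0.8772 S between n9,n4
  Y(R3) = 0.001669 S between n8,n3
  Y(R4) = 0.06757 S between n1,n2
  Y(R5) = 0.1236 S between n3,n0
  Y(R6) = 0.07692 S between n3,n9
  Y(R7) = 0.002188 S between n4,n2
  Y(R8) = 0.01595 S between n4,n1
  Y(R9) = 0.02488 S between n8,n5
  Y(R10) = 0.02770 S between n8,n3
  Y(R11) = 0.0008000 S between n9,n7
  Y(R12) = 0.007519 S between n5,n8
  Y(R13) = 0.1511 S between n6,n4
  Y(R14) = 0.1645 S between n3,n0
  Y(R15) = 0.03650 S between n8,n5
  Y(R16) = 0.08850 S between n7,n1
  Y(R17) = 0.1486 S between n4,n3
  Y(R18) = 0.0003367 S between n7,n5
  Y(R19) = 0.0001637 S between n2,n5
  Iext: injects 0.00742 A into n5 (from n1)
Assemble and solve the 9×9 MNA system:
  V(n1)=-0.4034  V(n2)=-0.3900  V(n3)=0.000  V(n4)=-0.02831  V(n5)=0.3027  V(n6)=-0.02276  V(n7)=-0.3974  V(n8)=0.2122  V(n9)=-0.02634

R_eq = 95.16 Ω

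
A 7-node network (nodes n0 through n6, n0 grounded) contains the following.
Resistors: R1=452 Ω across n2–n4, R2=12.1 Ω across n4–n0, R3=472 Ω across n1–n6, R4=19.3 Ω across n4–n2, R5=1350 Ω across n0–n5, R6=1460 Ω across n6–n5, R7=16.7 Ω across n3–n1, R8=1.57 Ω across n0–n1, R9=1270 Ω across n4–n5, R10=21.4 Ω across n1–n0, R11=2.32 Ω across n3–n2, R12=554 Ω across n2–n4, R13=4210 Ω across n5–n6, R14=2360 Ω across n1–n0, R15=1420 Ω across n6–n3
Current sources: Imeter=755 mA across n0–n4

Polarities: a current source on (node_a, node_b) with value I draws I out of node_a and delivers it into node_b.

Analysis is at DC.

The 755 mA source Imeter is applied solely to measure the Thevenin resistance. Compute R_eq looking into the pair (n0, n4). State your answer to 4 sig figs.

R_eq = 9.154 Ω

Apply KCL at each of the 6 non-ground nodes and solve the resulting linear system.
Node n1: branches {R3, R7, R8, R10, R14} → V_1 = 0.2657
Node n2: branches {R1, R4, R11, R12} → V_2 = 3.678
Node n3: branches {R7, R11, R15} → V_3 = 3.259
Node n4: branches {R1, R2, R4, R9, R12, Imeter} → V_4 = 6.912
Node n5: branches {R5, R6, R9, R13} → V_5 = 2.764
Node n6: branches {R3, R6, R13, R15} → V_6 = 1.444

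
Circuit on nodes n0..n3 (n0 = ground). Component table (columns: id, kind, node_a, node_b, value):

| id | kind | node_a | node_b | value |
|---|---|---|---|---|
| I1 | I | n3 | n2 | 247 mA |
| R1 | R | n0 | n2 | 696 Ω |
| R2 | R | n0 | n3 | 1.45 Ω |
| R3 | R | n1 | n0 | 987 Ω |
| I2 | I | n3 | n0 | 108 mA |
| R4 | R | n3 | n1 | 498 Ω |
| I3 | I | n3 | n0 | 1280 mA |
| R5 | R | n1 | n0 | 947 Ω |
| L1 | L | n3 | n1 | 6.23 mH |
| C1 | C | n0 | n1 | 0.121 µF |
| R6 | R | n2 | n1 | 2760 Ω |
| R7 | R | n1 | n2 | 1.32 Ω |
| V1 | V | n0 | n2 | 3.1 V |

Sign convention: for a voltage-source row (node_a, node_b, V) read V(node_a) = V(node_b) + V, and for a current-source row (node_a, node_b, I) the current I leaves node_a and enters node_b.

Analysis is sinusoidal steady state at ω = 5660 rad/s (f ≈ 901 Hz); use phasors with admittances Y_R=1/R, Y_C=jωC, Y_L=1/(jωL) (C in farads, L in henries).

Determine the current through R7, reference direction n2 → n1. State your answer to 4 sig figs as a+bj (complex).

-0.009298+0.01793j A

Element admittances at ω=5660 rad/s:
  I1: injects 0.247 A into n2 (from n3)
  Y(R1) = 0.001437+0.000j S between n0,n2
  Y(R2) = 0.6897+0.000j S between n0,n3
  Y(R3) = 0.001013+0.000j S between n1,n0
  I2: injects 0.108 A into n0 (from n3)
  Y(R4) = 0.002008+0.000j S between n3,n1
  I3: injects 1.28 A into n0 (from n3)
  Y(R5) = 0.001056+0.000j S between n1,n0
  Y(L1) = 0.000-0.02836j S between n3,n1
  Y(C1) = 0.000+0.0006849j S between n0,n1
  Y(R6) = 0.0003623+0.000j S between n2,n1
  Y(R7) = 0.7576+0.000j S between n1,n2
  V1: constraint V(n0)−V(n2) = 3.1
Assemble and solve the 4×4 MNA system:
  V(n1)=-3.088-0.02367j  V(n2)=-3.100+0.000j  V(n3)=-2.375+0.02915j
  i(V1)=-0.2608+0.01794j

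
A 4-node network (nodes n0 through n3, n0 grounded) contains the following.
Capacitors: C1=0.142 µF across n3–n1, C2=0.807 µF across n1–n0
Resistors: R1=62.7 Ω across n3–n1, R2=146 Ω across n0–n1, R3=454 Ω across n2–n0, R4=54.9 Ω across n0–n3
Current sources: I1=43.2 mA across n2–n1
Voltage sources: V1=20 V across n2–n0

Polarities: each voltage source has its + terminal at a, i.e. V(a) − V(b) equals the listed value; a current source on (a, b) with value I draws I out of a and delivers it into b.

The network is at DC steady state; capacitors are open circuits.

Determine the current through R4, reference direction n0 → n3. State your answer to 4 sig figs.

-0.02393 A

Apply KCL at each of the 3 non-ground nodes and solve the resulting linear system.
Node n1: branches {C1, R1, R2, I1, C2} → V_1 = 2.814
Node n2: branches {R3, I1, V1} → V_2 = 20.00
Node n3: branches {C1, R1, R4} → V_3 = 1.314
Source currents: i(V1)=-0.08725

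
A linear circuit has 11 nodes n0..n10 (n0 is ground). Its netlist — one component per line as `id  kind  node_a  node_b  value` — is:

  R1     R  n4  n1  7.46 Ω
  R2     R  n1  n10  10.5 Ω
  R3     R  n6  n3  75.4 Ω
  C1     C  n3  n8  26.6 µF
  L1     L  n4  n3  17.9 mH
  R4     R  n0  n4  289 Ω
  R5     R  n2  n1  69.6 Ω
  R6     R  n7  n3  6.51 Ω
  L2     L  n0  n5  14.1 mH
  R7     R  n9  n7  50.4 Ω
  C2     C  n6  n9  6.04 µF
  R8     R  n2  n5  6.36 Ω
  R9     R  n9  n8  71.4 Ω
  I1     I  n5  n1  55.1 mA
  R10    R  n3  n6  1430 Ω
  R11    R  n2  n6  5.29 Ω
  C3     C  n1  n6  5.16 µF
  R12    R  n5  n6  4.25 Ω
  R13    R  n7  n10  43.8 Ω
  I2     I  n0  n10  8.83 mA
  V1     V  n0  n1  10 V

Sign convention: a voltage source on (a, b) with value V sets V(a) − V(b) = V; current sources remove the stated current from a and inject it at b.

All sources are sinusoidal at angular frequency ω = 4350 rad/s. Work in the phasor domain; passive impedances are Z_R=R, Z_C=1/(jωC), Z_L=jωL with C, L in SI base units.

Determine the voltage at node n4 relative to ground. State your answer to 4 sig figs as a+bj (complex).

-10.11-0.03867j V

Apply KCL at each of the 10 non-ground nodes and solve the resulting linear system.
Node n1: branches {R1, R2, R5, I1, C3, V1} → V_1 = -10.00+0.000j
Node n2: branches {R5, R8, R11} → V_2 = -12.14-5.082j
Node n3: branches {R3, C1, L1, R6, R10} → V_3 = -9.696-3.908j
Node n4: branches {R1, L1, R4} → V_4 = -10.11-0.03867j
Node n5: branches {L2, R8, I1, R12} → V_5 = -12.15-5.573j
Node n6: branches {R3, C2, R10, R11, C3, R12} → V_6 = -12.30-5.060j
Node n7: branches {R6, R7, R13} → V_7 = -9.760-3.694j
Node n8: branches {C1, R9} → V_8 = -9.887-3.879j
Node n9: branches {R7, C2, R9} → V_9 = -10.13-5.462j
Node n10: branches {R2, R13, I2} → V_10 = -9.879-0.7142j
Source currents: i(V1)=-0.1347+0.1979j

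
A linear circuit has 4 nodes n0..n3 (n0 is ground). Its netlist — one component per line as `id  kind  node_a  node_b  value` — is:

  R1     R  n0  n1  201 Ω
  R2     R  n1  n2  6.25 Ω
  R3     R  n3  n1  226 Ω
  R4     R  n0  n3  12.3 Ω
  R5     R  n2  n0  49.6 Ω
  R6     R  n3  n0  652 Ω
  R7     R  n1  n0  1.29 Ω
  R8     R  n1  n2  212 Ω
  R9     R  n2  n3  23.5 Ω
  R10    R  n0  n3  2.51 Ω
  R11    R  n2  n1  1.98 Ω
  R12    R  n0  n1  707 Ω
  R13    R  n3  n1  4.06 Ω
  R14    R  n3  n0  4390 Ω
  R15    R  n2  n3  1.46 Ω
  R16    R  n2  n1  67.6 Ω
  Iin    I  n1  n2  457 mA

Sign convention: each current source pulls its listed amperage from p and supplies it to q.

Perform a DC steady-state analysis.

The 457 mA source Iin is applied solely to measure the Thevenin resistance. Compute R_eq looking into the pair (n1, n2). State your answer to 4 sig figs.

R_eq = 0.9906 Ω

Element admittances at DC:
  Y(R1) = 0.004975 S between n0,n1
  Y(R2) = 0.1600 S between n1,n2
  Y(R3) = 0.004425 S between n3,n1
  Y(R4) = 0.08130 S between n0,n3
  Y(R5) = 0.02016 S between n2,n0
  Y(R6) = 0.001534 S between n3,n0
  Y(R7) = 0.7752 S between n1,n0
  Y(R8) = 0.004717 S between n1,n2
  Y(R9) = 0.04255 S between n2,n3
  Y(R10) = 0.3984 S between n0,n3
  Y(R11) = 0.5051 S between n2,n1
  Y(R12) = 0.001414 S between n0,n1
  Y(R13) = 0.2463 S between n3,n1
  Y(R14) = 0.0002278 S between n3,n0
  Y(R15) = 0.6849 S between n2,n3
  Y(R16) = 0.01479 S between n2,n1
  Iin: injects 0.457 A into n2 (from n1)
Assemble and solve the 3×3 MNA system:
  V(n1)=-0.1047  V(n2)=0.3480  V(n3)=0.1554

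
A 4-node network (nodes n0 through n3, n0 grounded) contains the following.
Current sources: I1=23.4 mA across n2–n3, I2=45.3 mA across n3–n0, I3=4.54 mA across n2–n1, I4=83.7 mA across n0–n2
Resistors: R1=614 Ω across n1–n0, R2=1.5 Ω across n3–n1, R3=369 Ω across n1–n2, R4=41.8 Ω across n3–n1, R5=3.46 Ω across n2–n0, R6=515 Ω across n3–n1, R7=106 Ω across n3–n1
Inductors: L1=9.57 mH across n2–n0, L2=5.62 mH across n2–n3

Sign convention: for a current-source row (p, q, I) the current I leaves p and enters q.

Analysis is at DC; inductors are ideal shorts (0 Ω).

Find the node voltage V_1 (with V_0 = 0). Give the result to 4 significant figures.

0.006428 V

Apply KCL at each of the 3 non-ground nodes and solve the resulting linear system.
Node n1: branches {R1, R2, R3, I3, R4, R6, R7} → V_1 = 0.006428
Node n2: branches {I1, R3, I3, L1, R5, L2, I4} → V_2 = 0.000
Node n3: branches {I1, I2, R2, R4, R6, R7, L2} → V_3 = 0.000
Source currents: i(L1)=0.03839, i(L2)=0.01739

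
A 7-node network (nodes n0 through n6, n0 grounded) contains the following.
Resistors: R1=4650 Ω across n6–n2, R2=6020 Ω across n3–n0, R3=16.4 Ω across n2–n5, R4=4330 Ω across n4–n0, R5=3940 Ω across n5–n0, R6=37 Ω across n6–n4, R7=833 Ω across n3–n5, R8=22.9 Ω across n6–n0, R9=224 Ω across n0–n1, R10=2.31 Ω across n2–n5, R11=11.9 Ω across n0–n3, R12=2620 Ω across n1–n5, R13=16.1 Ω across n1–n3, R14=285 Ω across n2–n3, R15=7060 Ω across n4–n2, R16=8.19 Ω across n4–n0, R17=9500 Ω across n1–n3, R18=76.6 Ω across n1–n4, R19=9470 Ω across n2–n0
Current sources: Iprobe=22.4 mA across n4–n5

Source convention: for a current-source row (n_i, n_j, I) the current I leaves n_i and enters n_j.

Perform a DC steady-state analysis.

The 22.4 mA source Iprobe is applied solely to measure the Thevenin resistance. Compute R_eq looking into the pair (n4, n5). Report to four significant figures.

MNA unknowns: 6 node voltages V₁..V_6
R1: Y=0.0002151 on G[6,2]
R2: Y=0.0001661 on G[3,0]
R3: Y=0.06098 on G[2,5]
R4: Y=0.0002309 on G[4,0]
R5: Y=0.0002538 on G[5,0]
R6: Y=0.02703 on G[6,4]
R7: Y=0.001200 on G[3,5]
R8: Y=0.04367 on G[6,0]
R9: Y=0.004464 on G[0,1]
R10: Y=0.4329 on G[2,5]
R11: Y=0.08403 on G[0,3]
R12: Y=0.0003817 on G[1,5]
R13: Y=0.06211 on G[1,3]
R14: Y=0.003509 on G[2,3]
R15: Y=0.0001416 on G[4,2]
R16: Y=0.1221 on G[4,0]
R17: Y=0.0001053 on G[1,3]
R18: Y=0.01305 on G[1,4]
R19: Y=0.0001056 on G[2,0]
Iprobe: z[4]−=0.0224, z[5]+=0.0224
solve → V1=0.1398, V2=4.000, V3=0.1825, V4=-0.1293, V5=4.031, V6=-0.03713

R_eq = 185.7 Ω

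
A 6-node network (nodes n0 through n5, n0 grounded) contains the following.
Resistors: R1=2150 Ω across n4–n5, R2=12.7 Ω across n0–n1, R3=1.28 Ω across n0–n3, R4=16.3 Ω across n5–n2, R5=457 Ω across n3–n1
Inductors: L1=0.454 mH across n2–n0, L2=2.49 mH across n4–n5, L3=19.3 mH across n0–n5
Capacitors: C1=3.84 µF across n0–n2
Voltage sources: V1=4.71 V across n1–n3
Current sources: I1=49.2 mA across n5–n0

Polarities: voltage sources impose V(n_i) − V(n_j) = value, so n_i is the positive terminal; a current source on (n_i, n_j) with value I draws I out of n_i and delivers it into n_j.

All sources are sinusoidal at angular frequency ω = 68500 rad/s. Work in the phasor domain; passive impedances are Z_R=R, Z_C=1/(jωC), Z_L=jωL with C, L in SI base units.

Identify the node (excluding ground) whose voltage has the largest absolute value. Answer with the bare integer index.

1

MNA unknowns: 5 node voltages V₁..V_5 plus 1 source current (V1)
R1: Y=0.0004651+0.000j on G[4,5]
L1: Y=0.000-0.03216j on G[2,0]
R2: Y=0.07874+0.000j on G[0,1]
R3: Y=0.7812+0.000j on G[0,3]
C1: Y=0.000+0.2630j on G[0,2]
R4: Y=0.06135+0.000j on G[5,2]
R5: Y=0.002188+0.000j on G[3,1]
L2: Y=0.000-0.005863j on G[4,5]
L3: Y=0.000-0.0007564j on G[0,5]
V1: row V1−V3=4.71, i_V1 at 1,3
I1: z[5]−=0.0492, z[0]+=0.0492
solve → V1=4.279+0.000j, V2=-0.002644+0.2138j, V3=-0.4312+0.000j, V4=-0.8071+0.2038j, V5=-0.8071+0.2038j
aux → i_V1=-0.3472+0.000j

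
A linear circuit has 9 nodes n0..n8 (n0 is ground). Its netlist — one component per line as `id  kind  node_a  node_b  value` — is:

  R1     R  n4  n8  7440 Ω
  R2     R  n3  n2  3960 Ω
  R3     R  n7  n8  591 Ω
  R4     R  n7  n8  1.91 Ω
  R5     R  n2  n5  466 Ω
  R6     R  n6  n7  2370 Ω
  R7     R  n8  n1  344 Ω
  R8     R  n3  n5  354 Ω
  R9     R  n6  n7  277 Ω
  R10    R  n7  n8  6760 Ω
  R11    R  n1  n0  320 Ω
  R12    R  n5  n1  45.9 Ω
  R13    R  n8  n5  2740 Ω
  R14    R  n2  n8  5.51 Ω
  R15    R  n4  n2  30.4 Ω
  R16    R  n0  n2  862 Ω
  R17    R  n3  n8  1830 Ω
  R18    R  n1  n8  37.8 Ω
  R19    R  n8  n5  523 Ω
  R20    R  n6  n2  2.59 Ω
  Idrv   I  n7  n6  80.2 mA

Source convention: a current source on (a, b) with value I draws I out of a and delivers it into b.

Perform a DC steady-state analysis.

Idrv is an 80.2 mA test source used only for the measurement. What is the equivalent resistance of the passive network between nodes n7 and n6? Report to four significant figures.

R_eq = 9.534 Ω

Apply KCL at each of the 8 non-ground nodes and solve the resulting linear system.
Node n1: branches {R7, R11, R12, R18} → V_1 = -0.1041
Node n2: branches {R2, R5, R14, R15, R16, R20} → V_2 = 0.2805
Node n3: branches {R2, R8, R17} → V_3 = -0.05883
Node n4: branches {R1, R15} → V_4 = 0.2788
Node n5: branches {R5, R8, R12, R13, R19} → V_5 = -0.07393
Node n6: branches {R6, R9, R20, Idrv} → V_6 = 0.4802
Node n7: branches {R3, R4, R6, R9, R10, Idrv} → V_7 = -0.2844
Node n8: branches {R1, R3, R4, R7, R10, R13, R14, R17, R18, R19} → V_8 = -0.1376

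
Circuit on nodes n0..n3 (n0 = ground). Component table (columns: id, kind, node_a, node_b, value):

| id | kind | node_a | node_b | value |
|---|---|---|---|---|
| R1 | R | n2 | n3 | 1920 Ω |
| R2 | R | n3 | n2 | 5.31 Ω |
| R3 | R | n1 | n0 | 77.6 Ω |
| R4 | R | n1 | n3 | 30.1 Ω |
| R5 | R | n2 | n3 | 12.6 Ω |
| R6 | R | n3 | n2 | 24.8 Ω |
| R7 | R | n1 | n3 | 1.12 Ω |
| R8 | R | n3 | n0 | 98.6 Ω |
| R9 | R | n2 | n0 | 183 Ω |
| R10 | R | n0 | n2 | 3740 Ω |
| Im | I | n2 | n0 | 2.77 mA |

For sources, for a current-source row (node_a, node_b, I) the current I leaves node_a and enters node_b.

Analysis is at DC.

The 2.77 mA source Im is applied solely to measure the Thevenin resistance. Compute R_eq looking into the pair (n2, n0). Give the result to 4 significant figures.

R_eq = 37.03 Ω

Element admittances at DC:
  Y(R1) = 0.0005208 S between n2,n3
  Y(R2) = 0.1883 S between n3,n2
  Y(R3) = 0.01289 S between n1,n0
  Y(R4) = 0.03322 S between n1,n3
  Y(R5) = 0.07937 S between n2,n3
  Y(R6) = 0.04032 S between n3,n2
  Y(R7) = 0.8929 S between n1,n3
  Y(R8) = 0.01014 S between n3,n0
  Y(R9) = 0.005464 S between n2,n0
  Y(R10) = 0.0002674 S between n0,n2
  Im: injects 0.00277 A into n0 (from n2)
Assemble and solve the 3×3 MNA system:
  V(n1)=-0.09418  V(n2)=-0.1026  V(n3)=-0.09549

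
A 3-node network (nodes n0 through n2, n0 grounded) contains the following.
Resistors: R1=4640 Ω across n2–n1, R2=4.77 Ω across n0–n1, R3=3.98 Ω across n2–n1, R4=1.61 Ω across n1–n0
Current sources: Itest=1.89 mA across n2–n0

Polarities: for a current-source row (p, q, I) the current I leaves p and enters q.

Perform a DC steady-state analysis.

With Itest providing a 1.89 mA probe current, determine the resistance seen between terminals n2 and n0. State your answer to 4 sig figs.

R_eq = 5.180 Ω

MNA unknowns: 2 node voltages V₁..V_2
R1: Y=0.0002155 on G[2,1]
R2: Y=0.2096 on G[0,1]
R3: Y=0.2513 on G[2,1]
R4: Y=0.6211 on G[1,0]
Itest: z[2]−=0.00189, z[0]+=0.00189
solve → V1=-0.002275, V2=-0.009791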